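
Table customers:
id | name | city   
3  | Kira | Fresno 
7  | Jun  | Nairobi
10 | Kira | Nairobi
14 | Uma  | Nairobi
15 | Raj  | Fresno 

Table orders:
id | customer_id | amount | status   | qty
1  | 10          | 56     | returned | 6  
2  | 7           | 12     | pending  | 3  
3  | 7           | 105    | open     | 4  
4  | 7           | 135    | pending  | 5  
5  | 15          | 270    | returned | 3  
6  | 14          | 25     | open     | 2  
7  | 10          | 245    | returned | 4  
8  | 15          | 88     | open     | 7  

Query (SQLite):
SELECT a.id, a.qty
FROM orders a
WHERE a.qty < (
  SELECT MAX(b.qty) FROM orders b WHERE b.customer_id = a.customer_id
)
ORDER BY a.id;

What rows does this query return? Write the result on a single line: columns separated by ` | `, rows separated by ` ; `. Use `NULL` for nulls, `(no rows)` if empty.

2 | 3 ; 3 | 4 ; 5 | 3 ; 7 | 4

For each orders row a, compute MAX(qty) over rows sharing a.customer_id.
Keep row a if a.qty < that per-group MAX.
  customer_id=7: MAX(qty) = 5
  customer_id=10: MAX(qty) = 6
  customer_id=14: MAX(qty) = 2
  customer_id=15: MAX(qty) = 7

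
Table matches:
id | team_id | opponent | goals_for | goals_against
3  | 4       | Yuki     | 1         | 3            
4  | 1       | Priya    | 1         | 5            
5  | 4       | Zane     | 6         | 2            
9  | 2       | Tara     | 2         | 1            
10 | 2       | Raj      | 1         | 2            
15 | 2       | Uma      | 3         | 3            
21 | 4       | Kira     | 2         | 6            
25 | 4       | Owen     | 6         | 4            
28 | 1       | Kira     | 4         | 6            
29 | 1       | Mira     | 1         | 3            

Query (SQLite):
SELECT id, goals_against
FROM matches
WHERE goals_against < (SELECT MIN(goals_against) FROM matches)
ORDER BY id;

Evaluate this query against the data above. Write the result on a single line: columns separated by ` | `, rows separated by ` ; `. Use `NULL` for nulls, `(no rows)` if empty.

(no rows)

Scalar subquery: MIN(goals_against) over all matches rows = 1.
Keep rows where goals_against < that value.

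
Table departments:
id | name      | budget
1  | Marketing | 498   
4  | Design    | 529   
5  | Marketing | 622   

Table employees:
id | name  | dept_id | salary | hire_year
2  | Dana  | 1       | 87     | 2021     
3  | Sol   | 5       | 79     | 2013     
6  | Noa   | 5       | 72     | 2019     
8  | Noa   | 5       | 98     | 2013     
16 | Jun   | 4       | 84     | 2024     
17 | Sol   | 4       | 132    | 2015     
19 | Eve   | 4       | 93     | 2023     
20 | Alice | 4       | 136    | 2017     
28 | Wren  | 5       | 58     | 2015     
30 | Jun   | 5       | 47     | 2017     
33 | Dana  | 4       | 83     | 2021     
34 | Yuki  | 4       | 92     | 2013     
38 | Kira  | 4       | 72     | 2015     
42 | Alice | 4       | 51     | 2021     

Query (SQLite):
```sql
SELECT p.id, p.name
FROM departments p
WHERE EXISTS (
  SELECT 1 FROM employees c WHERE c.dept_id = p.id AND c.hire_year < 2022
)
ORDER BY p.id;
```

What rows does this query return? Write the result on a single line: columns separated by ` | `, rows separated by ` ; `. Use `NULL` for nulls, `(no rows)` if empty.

1 | Marketing ; 4 | Design ; 5 | Marketing

For each departments row, check whether any employees with matching dept_id has hire_year < 2022.
Keep rows where that is true.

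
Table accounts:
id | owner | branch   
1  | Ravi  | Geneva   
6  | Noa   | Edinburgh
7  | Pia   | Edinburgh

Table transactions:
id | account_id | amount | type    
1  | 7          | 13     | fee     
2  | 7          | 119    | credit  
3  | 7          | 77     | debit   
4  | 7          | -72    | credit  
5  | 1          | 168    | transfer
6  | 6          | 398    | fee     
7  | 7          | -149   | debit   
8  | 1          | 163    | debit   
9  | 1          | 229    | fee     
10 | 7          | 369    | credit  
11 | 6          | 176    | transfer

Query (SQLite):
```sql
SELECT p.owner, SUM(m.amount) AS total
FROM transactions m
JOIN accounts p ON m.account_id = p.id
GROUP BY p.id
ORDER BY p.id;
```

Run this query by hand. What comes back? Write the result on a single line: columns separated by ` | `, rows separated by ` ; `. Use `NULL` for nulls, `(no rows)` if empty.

Ravi | 560 ; Noa | 574 ; Pia | 357

Join each transactions row to its accounts via account_id.
Group joined rows by accounts.id; compute SUM(m.amount) per group.
  1: ids {5, 8, 9} → SUM(m.amount)=560
  6: ids {6, 11} → SUM(m.amount)=574
  7: ids {1, 2, 3, 4, 7, 10} → SUM(m.amount)=357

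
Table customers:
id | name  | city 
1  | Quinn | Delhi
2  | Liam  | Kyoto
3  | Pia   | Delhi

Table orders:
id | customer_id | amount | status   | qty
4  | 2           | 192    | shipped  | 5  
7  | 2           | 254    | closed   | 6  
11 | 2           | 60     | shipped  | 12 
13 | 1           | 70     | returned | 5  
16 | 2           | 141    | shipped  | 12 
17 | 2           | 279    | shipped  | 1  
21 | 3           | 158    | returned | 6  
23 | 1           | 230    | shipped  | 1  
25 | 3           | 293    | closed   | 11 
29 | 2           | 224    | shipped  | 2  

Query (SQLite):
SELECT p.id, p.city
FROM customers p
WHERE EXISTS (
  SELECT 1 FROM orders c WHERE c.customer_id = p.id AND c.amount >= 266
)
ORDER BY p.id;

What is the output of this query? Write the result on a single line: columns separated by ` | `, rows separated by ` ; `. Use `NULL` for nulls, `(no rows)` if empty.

2 | Kyoto ; 3 | Delhi

For each customers row, check whether any orders with matching customer_id has amount >= 266.
Keep rows where that is true.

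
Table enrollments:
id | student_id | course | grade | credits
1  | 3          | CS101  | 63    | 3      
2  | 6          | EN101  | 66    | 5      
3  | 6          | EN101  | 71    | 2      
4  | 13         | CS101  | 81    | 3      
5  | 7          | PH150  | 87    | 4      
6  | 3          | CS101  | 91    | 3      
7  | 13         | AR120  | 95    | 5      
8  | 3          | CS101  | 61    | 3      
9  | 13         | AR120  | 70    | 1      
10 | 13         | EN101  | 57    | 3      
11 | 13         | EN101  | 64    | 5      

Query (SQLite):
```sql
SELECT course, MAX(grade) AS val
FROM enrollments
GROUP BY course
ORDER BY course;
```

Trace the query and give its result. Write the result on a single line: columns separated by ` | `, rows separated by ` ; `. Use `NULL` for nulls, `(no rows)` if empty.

AR120 | 95 ; CS101 | 91 ; EN101 | 71 ; PH150 | 87

Partition enrollments by course; compute MAX(grade) within each group.
  AR120: ids {7, 9} → MAX(grade)=95
  CS101: ids {1, 4, 6, 8} → MAX(grade)=91
  EN101: ids {2, 3, 10, 11} → MAX(grade)=71
  PH150: ids {5} → MAX(grade)=87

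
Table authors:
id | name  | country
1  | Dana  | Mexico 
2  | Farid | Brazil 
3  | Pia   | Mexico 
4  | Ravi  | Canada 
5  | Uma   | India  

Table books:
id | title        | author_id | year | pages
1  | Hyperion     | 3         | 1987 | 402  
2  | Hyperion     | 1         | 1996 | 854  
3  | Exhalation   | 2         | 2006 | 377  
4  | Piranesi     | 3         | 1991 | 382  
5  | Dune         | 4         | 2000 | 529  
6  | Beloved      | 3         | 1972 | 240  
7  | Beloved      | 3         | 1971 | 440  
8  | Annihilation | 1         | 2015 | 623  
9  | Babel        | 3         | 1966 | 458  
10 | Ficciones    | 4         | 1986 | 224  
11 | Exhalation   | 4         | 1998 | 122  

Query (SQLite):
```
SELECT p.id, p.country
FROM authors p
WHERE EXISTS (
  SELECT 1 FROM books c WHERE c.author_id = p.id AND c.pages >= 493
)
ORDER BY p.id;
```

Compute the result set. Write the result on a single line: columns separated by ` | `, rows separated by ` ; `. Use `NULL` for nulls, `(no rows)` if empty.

For each authors row, check whether any books with matching author_id has pages >= 493.
Keep rows where that is true.

1 | Mexico ; 4 | Canada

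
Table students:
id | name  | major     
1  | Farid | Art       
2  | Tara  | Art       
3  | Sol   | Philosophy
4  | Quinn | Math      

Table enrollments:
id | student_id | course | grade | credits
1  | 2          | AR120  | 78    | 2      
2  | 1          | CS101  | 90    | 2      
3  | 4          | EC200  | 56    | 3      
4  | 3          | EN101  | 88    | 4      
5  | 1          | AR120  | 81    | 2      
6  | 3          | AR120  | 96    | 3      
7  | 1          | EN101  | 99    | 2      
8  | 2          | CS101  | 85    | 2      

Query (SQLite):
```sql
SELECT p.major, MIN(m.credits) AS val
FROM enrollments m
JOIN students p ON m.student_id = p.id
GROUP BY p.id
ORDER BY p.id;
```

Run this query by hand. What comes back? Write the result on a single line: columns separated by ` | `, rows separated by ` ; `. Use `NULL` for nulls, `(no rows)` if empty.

Join each enrollments row to its students via student_id.
Group joined rows by students.id; compute MIN(m.credits) per group.
  1: ids {2, 5, 7} → MIN(m.credits)=2
  2: ids {1, 8} → MIN(m.credits)=2
  3: ids {4, 6} → MIN(m.credits)=3
  4: ids {3} → MIN(m.credits)=3

Art | 2 ; Art | 2 ; Philosophy | 3 ; Math | 3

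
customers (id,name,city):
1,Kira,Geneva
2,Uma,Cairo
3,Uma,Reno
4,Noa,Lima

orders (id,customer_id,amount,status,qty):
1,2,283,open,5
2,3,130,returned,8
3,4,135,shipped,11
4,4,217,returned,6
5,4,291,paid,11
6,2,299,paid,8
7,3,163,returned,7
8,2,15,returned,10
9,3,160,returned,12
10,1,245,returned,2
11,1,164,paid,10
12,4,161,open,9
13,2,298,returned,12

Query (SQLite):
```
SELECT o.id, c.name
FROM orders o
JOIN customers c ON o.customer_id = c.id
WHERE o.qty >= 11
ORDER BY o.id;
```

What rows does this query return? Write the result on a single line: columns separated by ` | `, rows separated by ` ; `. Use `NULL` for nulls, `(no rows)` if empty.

3 | Noa ; 5 | Noa ; 9 | Uma ; 13 | Uma

Each orders row matches the customers row where customer_id = customers.id.
Then keep rows with o.qty >= 11.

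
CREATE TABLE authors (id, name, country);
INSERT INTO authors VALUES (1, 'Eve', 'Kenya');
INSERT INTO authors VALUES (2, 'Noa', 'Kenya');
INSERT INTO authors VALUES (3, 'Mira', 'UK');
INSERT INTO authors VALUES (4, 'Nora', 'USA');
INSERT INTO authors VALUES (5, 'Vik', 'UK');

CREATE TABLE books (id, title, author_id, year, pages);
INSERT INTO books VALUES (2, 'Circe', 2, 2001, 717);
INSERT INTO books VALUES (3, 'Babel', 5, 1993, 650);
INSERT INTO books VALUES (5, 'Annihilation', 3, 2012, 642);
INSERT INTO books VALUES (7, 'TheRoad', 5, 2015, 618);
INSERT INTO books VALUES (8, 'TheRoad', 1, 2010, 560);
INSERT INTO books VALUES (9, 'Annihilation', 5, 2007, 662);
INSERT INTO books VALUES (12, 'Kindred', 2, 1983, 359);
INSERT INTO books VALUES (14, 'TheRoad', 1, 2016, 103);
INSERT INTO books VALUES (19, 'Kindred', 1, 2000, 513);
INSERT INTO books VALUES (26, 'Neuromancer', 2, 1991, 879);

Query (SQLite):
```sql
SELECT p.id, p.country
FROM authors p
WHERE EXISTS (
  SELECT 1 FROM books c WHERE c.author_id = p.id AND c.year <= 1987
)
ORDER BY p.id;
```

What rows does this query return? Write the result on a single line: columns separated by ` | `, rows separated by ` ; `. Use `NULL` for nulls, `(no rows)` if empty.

For each authors row, check whether any books with matching author_id has year <= 1987.
Keep rows where that is true.

2 | Kenya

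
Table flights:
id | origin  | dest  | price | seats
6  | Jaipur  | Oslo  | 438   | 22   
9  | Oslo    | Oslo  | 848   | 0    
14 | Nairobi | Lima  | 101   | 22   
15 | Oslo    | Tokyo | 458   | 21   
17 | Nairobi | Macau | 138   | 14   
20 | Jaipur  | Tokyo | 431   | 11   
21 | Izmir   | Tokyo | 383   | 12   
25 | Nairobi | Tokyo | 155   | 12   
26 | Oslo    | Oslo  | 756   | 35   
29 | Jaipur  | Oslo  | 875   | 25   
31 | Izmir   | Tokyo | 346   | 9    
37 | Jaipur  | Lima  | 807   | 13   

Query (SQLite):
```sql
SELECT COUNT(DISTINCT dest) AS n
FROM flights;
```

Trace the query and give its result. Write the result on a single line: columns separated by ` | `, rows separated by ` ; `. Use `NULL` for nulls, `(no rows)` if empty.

4

Count distinct non-NULL dest values.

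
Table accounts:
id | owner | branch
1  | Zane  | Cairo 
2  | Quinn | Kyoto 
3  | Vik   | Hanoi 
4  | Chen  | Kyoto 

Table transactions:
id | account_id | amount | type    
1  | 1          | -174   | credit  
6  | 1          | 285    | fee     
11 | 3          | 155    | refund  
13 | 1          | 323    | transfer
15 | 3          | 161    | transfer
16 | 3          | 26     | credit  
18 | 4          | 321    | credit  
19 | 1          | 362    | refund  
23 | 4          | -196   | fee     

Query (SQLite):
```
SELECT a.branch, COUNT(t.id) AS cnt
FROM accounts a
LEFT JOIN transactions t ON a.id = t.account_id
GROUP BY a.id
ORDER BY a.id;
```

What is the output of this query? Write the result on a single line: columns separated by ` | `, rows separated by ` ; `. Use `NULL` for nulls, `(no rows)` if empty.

LEFT JOIN keeps every accounts row; unmatched ones get NULL for transactions columns.
Group by accounts.id and compute COUNT(t.id). COUNT(col) of an all-NULL group is 0.
  1: ids {1, 6, 13, 19} → COUNT(t.id)=4
  2: ids {—} → COUNT(t.id)=0
  3: ids {11, 15, 16} → COUNT(t.id)=3
  4: ids {18, 23} → COUNT(t.id)=2

Cairo | 4 ; Kyoto | 0 ; Hanoi | 3 ; Kyoto | 2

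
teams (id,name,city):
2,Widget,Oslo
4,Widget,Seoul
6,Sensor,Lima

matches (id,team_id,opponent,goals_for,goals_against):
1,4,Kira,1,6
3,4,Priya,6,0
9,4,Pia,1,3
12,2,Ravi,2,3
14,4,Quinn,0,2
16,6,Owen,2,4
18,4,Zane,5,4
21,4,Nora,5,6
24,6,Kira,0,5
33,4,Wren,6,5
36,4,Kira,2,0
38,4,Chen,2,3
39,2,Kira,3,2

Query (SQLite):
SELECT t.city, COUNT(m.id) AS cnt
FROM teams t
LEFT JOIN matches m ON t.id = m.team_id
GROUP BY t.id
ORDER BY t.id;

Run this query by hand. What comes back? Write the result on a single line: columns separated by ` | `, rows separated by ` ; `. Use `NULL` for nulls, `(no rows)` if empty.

LEFT JOIN keeps every teams row; unmatched ones get NULL for matches columns.
Group by teams.id and compute COUNT(m.id). COUNT(col) of an all-NULL group is 0.
  2: ids {12, 39} → COUNT(m.id)=2
  4: ids {1, 3, 9, 14, 18, 21, 33, 36, 38} → COUNT(m.id)=9
  6: ids {16, 24} → COUNT(m.id)=2

Oslo | 2 ; Seoul | 9 ; Lima | 2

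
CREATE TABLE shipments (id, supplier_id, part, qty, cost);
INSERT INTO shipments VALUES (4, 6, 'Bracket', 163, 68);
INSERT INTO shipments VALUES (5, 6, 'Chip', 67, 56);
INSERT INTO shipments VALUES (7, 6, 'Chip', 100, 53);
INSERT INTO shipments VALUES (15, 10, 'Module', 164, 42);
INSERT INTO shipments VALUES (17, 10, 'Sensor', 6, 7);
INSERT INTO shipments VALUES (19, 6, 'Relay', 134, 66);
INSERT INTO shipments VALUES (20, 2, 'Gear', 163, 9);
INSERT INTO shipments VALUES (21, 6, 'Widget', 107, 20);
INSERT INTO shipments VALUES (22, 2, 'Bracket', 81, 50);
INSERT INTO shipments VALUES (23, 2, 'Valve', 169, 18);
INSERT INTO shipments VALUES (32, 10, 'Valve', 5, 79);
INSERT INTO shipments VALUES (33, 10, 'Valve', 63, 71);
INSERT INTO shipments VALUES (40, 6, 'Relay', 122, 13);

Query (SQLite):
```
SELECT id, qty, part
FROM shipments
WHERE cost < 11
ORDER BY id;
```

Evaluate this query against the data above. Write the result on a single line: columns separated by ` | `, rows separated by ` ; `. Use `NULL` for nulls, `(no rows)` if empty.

17 | 6 | Sensor ; 20 | 163 | Gear

cost < 11: ids {17, 20}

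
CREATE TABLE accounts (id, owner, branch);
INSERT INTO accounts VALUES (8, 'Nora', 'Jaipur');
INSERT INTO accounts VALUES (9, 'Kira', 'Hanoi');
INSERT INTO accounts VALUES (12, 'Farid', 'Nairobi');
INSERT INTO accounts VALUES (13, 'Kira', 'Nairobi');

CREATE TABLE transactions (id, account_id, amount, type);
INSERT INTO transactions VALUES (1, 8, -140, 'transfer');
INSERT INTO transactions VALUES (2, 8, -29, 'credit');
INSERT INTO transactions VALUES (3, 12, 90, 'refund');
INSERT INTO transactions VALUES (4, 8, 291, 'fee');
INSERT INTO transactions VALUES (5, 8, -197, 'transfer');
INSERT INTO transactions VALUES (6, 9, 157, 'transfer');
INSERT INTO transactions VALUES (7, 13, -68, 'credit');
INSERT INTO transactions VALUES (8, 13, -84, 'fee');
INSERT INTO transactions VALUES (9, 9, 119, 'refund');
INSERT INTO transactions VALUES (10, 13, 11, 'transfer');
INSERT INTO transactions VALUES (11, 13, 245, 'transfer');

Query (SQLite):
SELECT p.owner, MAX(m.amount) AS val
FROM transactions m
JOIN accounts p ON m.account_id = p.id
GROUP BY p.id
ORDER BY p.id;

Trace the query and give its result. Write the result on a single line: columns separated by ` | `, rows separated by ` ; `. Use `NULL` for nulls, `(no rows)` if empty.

Nora | 291 ; Kira | 157 ; Farid | 90 ; Kira | 245

Join each transactions row to its accounts via account_id.
Group joined rows by accounts.id; compute MAX(m.amount) per group.
  8: ids {1, 2, 4, 5} → MAX(m.amount)=291
  9: ids {6, 9} → MAX(m.amount)=157
  12: ids {3} → MAX(m.amount)=90
  13: ids {7, 8, 10, 11} → MAX(m.amount)=245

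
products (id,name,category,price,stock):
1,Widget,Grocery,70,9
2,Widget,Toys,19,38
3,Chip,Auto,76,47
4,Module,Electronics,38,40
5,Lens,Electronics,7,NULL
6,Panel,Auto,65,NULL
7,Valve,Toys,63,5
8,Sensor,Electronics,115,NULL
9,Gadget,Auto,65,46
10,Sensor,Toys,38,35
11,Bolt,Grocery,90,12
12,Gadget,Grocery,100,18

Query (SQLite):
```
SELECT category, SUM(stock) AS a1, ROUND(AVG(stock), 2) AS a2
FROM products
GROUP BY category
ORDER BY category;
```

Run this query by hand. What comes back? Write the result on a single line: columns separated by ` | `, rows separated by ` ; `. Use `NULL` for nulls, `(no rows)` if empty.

Auto | 93 | 46.5 ; Electronics | 40 | 40 ; Grocery | 39 | 13 ; Toys | 78 | 26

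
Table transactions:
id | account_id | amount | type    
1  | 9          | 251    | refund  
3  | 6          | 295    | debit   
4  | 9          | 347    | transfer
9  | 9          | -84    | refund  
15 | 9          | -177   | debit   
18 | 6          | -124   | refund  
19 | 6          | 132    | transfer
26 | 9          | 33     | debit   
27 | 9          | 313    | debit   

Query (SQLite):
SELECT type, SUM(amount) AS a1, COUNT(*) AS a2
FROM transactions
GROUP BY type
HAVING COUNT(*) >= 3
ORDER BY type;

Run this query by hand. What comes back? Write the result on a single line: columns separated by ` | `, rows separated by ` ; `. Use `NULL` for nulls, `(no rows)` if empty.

debit | 464 | 4 ; refund | 43 | 3

Group transactions by type.
Per group compute: SUM(amount), COUNT(*).
HAVING: drop groups with fewer than 3 rows.
  debit: ids {3, 15, 26, 27} → SUM(amount)=464, COUNT(*)=4
  refund: ids {1, 9, 18} → SUM(amount)=43, COUNT(*)=3
  transfer: ids {4, 19} → SUM(amount)=479, COUNT(*)=2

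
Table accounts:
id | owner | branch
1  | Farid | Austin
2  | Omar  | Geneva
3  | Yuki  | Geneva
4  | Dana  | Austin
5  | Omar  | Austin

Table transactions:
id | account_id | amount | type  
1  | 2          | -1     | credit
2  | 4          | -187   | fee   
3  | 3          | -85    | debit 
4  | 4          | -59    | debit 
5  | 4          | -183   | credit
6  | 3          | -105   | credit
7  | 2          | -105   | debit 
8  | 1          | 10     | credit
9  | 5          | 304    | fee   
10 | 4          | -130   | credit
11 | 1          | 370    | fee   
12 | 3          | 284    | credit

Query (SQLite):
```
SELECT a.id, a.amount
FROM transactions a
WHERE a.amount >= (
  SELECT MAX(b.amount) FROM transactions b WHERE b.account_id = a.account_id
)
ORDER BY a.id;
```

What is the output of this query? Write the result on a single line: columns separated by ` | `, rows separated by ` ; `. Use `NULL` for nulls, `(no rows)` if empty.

1 | -1 ; 4 | -59 ; 9 | 304 ; 11 | 370 ; 12 | 284

For each transactions row a, compute MAX(amount) over rows sharing a.account_id.
Keep row a if a.amount >= that per-group MAX.
  account_id=1: MAX(amount) = 370
  account_id=2: MAX(amount) = -1
  account_id=3: MAX(amount) = 284
  account_id=4: MAX(amount) = -59
  account_id=5: MAX(amount) = 304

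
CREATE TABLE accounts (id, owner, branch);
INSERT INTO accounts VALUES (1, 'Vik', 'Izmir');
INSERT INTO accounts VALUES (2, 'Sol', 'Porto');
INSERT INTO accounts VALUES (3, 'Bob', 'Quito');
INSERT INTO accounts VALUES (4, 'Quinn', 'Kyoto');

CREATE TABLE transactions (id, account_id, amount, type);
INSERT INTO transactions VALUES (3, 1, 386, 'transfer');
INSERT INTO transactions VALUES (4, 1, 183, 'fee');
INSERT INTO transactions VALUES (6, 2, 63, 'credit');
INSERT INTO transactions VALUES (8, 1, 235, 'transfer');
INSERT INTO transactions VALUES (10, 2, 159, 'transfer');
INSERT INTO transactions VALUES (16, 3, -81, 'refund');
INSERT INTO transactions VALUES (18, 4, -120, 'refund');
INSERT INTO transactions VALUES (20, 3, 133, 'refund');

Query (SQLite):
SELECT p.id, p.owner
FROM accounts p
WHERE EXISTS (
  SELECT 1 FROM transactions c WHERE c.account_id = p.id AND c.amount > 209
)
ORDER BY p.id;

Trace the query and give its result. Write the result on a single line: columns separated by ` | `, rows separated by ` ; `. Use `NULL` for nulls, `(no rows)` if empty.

For each accounts row, check whether any transactions with matching account_id has amount > 209.
Keep rows where that is true.

1 | Vik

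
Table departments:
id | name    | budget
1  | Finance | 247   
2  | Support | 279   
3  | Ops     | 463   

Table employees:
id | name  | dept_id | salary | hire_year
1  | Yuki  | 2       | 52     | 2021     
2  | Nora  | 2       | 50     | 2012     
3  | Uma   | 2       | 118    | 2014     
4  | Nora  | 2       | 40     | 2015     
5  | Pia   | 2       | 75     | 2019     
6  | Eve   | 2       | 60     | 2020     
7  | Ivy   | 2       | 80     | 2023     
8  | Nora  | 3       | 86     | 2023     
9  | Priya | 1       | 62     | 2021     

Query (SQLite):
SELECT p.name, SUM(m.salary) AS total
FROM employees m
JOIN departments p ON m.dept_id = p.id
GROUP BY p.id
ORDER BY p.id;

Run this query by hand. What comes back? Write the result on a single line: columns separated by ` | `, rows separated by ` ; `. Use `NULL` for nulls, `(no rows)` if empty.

Finance | 62 ; Support | 475 ; Ops | 86

Join each employees row to its departments via dept_id.
Group joined rows by departments.id; compute SUM(m.salary) per group.
  1: ids {9} → SUM(m.salary)=62
  2: ids {1, 2, 3, 4, 5, 6, 7} → SUM(m.salary)=475
  3: ids {8} → SUM(m.salary)=86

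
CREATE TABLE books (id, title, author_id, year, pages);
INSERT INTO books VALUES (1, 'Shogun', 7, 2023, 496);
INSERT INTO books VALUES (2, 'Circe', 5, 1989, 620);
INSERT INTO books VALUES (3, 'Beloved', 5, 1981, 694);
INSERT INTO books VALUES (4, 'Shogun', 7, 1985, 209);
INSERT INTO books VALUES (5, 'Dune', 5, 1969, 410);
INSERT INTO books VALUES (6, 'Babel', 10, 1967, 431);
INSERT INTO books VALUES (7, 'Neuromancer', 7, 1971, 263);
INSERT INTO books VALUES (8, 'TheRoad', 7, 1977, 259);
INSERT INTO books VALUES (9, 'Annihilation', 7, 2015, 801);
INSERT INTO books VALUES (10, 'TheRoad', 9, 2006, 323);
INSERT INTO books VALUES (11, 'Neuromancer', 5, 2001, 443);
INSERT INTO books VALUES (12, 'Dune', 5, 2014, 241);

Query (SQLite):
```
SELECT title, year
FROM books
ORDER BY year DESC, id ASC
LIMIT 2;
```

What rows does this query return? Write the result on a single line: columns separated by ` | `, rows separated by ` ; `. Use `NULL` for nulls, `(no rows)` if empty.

Shogun | 2023 ; Annihilation | 2015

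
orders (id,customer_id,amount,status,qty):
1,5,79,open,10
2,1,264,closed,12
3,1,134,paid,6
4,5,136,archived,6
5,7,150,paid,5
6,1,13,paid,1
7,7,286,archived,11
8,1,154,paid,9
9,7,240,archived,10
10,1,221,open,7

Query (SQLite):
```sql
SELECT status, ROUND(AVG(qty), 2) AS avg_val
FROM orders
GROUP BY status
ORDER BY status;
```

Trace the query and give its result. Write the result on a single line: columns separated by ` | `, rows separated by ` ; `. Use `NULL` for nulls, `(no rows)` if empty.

Partition orders by status; compute ROUND(AVG(qty), 2) within each group.
  archived: ids {4, 7, 9} → ROUND(AVG(qty), 2)=9
  closed: ids {2} → ROUND(AVG(qty), 2)=12
  open: ids {1, 10} → ROUND(AVG(qty), 2)=8.5
  paid: ids {3, 5, 6, 8} → ROUND(AVG(qty), 2)=5.25

archived | 9 ; closed | 12 ; open | 8.5 ; paid | 5.25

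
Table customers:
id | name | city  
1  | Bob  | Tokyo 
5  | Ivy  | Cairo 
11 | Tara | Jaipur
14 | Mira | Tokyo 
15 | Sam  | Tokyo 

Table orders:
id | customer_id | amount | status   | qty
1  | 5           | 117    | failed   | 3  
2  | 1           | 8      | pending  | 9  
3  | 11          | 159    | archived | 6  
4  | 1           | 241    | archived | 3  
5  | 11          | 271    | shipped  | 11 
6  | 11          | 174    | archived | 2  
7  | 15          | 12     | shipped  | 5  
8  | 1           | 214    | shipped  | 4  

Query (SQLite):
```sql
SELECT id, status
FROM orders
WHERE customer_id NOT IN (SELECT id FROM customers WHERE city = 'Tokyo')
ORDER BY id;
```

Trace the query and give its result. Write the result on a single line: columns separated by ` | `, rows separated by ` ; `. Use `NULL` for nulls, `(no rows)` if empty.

1 | failed ; 3 | archived ; 5 | shipped ; 6 | archived

Inner query: customers.id where city = 'Tokyo'.
Outer: keep orders rows whose customer_id is not in that set.
Inner query → {1, 14, 15}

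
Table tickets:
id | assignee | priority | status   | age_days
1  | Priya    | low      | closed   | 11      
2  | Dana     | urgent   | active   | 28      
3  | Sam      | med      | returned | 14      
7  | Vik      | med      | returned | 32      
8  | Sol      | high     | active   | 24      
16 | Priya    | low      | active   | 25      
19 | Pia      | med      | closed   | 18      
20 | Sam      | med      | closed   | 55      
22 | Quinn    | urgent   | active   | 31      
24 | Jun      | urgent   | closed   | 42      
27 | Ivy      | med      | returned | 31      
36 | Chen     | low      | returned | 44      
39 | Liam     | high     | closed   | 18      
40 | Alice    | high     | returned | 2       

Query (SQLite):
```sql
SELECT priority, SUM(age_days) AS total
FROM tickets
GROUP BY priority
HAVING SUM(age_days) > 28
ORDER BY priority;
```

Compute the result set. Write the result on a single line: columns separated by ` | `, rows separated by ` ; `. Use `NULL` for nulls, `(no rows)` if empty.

high | 44 ; low | 80 ; med | 150 ; urgent | 101

Partition tickets by priority; compute SUM(age_days) within each group.
HAVING: keep groups where SUM(age_days) > 28.
  high: ids {8, 39, 40} → SUM(age_days)=44
  low: ids {1, 16, 36} → SUM(age_days)=80
  med: ids {3, 7, 19, 20, 27} → SUM(age_days)=150
  urgent: ids {2, 22, 24} → SUM(age_days)=101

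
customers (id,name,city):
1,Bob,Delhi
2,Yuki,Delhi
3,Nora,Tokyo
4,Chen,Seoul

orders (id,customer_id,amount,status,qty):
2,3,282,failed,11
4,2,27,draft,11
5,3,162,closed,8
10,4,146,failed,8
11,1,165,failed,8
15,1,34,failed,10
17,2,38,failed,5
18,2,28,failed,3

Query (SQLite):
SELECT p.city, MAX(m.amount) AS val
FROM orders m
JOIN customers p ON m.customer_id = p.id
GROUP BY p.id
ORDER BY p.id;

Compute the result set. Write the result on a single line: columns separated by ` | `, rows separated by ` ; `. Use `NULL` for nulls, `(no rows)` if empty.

Join each orders row to its customers via customer_id.
Group joined rows by customers.id; compute MAX(m.amount) per group.
  1: ids {11, 15} → MAX(m.amount)=165
  2: ids {4, 17, 18} → MAX(m.amount)=38
  3: ids {2, 5} → MAX(m.amount)=282
  4: ids {10} → MAX(m.amount)=146

Delhi | 165 ; Delhi | 38 ; Tokyo | 282 ; Seoul | 146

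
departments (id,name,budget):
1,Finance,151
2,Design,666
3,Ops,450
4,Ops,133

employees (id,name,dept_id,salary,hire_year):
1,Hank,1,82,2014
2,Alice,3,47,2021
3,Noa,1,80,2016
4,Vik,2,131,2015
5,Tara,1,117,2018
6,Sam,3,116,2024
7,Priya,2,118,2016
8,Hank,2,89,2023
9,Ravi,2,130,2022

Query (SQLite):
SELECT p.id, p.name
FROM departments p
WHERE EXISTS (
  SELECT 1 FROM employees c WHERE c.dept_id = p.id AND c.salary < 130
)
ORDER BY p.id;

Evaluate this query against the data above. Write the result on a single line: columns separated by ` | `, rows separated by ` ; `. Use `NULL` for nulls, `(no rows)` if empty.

For each departments row, check whether any employees with matching dept_id has salary < 130.
Keep rows where that is true.

1 | Finance ; 2 | Design ; 3 | Ops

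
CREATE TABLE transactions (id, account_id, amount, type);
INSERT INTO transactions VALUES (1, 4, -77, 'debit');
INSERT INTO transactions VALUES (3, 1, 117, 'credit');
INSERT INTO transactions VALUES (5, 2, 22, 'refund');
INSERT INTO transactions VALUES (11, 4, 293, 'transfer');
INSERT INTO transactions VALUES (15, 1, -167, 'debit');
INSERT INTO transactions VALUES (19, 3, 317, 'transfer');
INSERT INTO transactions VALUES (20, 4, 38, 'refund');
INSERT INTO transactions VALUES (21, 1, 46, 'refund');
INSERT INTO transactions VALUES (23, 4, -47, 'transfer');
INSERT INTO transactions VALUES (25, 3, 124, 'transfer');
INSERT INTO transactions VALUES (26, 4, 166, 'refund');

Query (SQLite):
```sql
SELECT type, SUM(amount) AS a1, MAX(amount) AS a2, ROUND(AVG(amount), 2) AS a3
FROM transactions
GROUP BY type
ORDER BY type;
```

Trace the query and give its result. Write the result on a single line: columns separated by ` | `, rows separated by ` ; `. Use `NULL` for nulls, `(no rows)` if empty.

credit | 117 | 117 | 117 ; debit | -244 | -77 | -122 ; refund | 272 | 166 | 68 ; transfer | 687 | 317 | 171.75

Group transactions by type.
Per group compute: SUM(amount), MAX(amount), ROUND(AVG(amount), 2).
  credit: ids {3} → SUM(amount)=117, MAX(amount)=117, ROUND(AVG(amount), 2)=117
  debit: ids {1, 15} → SUM(amount)=-244, MAX(amount)=-77, ROUND(AVG(amount), 2)=-122
  refund: ids {5, 20, 21, 26} → SUM(amount)=272, MAX(amount)=166, ROUND(AVG(amount), 2)=68
  transfer: ids {11, 19, 23, 25} → SUM(amount)=687, MAX(amount)=317, ROUND(AVG(amount), 2)=171.75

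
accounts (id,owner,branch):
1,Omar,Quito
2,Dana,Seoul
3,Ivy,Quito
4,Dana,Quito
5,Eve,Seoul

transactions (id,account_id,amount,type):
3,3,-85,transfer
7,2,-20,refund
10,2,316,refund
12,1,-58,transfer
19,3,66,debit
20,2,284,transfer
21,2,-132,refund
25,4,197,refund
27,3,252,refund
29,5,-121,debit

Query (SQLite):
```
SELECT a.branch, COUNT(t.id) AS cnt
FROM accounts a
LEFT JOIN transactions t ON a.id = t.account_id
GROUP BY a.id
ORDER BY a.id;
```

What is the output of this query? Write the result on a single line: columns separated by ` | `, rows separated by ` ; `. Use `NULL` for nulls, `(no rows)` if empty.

Quito | 1 ; Seoul | 4 ; Quito | 3 ; Quito | 1 ; Seoul | 1

LEFT JOIN keeps every accounts row; unmatched ones get NULL for transactions columns.
Group by accounts.id and compute COUNT(t.id). COUNT(col) of an all-NULL group is 0.
  1: ids {12} → COUNT(t.id)=1
  2: ids {7, 10, 20, 21} → COUNT(t.id)=4
  3: ids {3, 19, 27} → COUNT(t.id)=3
  4: ids {25} → COUNT(t.id)=1
  5: ids {29} → COUNT(t.id)=1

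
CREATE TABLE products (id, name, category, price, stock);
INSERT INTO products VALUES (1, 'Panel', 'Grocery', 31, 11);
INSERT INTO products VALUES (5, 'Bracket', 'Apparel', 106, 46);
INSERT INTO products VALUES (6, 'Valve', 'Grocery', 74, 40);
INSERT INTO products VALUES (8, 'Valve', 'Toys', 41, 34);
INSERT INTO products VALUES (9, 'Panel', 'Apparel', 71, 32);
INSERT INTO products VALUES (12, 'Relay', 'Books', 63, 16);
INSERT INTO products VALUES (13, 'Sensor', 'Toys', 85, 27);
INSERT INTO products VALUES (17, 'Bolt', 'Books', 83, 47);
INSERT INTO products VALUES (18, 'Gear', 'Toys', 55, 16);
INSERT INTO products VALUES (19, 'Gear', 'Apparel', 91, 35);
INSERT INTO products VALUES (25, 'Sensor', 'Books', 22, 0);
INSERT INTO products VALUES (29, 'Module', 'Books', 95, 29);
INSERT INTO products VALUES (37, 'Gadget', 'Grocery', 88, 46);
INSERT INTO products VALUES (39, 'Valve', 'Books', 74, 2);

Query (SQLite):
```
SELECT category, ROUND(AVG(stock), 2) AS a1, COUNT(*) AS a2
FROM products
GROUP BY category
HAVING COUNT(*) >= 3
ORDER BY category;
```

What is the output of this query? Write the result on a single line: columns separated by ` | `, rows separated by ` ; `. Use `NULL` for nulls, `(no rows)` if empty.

Group products by category.
Per group compute: ROUND(AVG(stock), 2), COUNT(*).
HAVING: drop groups with fewer than 3 rows.
  Apparel: ids {5, 9, 19} → ROUND(AVG(stock), 2)=37.67, COUNT(*)=3
  Books: ids {12, 17, 25, 29, 39} → ROUND(AVG(stock), 2)=18.8, COUNT(*)=5
  Grocery: ids {1, 6, 37} → ROUND(AVG(stock), 2)=32.33, COUNT(*)=3
  Toys: ids {8, 13, 18} → ROUND(AVG(stock), 2)=25.67, COUNT(*)=3

Apparel | 37.67 | 3 ; Books | 18.8 | 5 ; Grocery | 32.33 | 3 ; Toys | 25.67 | 3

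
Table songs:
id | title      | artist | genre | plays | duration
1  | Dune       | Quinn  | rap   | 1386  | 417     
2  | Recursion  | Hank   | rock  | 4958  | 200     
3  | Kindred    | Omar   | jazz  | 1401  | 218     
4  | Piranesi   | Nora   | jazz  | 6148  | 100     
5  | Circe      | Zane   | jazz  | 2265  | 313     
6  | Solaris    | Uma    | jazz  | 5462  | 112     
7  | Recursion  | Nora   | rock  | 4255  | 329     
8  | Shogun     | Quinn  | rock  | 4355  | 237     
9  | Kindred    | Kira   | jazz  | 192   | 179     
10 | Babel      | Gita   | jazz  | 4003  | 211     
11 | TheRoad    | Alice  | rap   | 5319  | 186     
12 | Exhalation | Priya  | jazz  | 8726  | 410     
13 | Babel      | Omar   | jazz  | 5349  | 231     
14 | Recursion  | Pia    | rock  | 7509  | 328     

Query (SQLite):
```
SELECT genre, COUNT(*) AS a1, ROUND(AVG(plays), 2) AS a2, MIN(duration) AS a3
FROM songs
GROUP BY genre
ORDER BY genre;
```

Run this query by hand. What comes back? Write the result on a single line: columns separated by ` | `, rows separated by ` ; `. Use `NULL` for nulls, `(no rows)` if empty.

jazz | 8 | 4193.25 | 100 ; rap | 2 | 3352.5 | 186 ; rock | 4 | 5269.25 | 200

Group songs by genre.
Per group compute: COUNT(*), ROUND(AVG(plays), 2), MIN(duration).
  jazz: ids {3, 4, 5, 6, 9, 10, 12, 13} → COUNT(*)=8, ROUND(AVG(plays), 2)=4193.25, MIN(duration)=100
  rap: ids {1, 11} → COUNT(*)=2, ROUND(AVG(plays), 2)=3352.5, MIN(duration)=186
  rock: ids {2, 7, 8, 14} → COUNT(*)=4, ROUND(AVG(plays), 2)=5269.25, MIN(duration)=200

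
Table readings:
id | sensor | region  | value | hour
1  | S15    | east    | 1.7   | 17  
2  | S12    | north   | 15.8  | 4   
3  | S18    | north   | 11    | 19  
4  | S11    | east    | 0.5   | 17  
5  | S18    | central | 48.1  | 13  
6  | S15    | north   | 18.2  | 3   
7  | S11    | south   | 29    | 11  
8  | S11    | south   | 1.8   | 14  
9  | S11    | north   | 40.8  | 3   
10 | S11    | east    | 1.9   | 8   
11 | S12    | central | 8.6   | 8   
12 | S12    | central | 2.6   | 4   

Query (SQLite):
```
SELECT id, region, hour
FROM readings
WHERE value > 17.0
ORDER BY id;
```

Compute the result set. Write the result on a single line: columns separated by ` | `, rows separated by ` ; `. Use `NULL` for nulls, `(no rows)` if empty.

5 | central | 13 ; 6 | north | 3 ; 7 | south | 11 ; 9 | north | 3

value > 17.0: ids {5, 6, 7, 9}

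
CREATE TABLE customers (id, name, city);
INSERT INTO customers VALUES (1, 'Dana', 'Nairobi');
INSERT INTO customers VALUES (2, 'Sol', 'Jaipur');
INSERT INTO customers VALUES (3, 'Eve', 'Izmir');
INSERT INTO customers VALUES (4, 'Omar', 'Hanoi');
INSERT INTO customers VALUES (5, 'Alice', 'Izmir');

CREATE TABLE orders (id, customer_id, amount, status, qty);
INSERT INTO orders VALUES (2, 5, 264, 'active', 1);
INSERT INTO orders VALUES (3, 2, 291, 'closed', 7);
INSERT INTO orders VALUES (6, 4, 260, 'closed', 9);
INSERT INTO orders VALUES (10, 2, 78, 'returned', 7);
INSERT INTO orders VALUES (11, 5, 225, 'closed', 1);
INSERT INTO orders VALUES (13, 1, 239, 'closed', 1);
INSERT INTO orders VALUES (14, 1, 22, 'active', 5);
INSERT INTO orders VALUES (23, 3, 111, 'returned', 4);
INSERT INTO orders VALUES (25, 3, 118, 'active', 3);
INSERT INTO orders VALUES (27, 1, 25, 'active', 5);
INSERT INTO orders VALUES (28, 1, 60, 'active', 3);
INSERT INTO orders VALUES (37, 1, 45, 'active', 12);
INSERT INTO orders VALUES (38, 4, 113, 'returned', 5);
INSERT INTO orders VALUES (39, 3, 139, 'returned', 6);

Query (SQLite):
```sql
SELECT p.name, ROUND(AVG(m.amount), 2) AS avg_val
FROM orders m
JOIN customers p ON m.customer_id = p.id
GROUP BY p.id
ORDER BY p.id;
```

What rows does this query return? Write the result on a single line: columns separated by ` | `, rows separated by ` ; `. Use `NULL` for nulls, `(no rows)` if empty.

Dana | 78.2 ; Sol | 184.5 ; Eve | 122.67 ; Omar | 186.5 ; Alice | 244.5

Join each orders row to its customers via customer_id.
Group joined rows by customers.id; compute ROUND(AVG(m.amount), 2) per group.
  1: ids {13, 14, 27, 28, 37} → ROUND(AVG(m.amount), 2)=78.2
  2: ids {3, 10} → ROUND(AVG(m.amount), 2)=184.5
  3: ids {23, 25, 39} → ROUND(AVG(m.amount), 2)=122.67
  4: ids {6, 38} → ROUND(AVG(m.amount), 2)=186.5
  5: ids {2, 11} → ROUND(AVG(m.amount), 2)=244.5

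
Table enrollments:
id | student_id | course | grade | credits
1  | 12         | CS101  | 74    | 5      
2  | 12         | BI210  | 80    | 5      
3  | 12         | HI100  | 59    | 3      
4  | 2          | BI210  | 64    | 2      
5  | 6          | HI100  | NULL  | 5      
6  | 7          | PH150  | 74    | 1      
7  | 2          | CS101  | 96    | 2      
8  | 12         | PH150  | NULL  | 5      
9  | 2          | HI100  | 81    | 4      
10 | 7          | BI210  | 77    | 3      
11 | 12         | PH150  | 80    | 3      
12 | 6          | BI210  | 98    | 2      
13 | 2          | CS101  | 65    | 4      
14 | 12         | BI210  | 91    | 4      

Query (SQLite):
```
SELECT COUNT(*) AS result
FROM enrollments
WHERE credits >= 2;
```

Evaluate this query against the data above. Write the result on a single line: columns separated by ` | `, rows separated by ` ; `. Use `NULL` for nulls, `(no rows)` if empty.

13

Rows where credits >= 2 → grade values: [74, 80, 59, 64, NULL, 96, NULL, 81, 77, 80, 98, 65, 91].
COUNT(*) counts rows → 13.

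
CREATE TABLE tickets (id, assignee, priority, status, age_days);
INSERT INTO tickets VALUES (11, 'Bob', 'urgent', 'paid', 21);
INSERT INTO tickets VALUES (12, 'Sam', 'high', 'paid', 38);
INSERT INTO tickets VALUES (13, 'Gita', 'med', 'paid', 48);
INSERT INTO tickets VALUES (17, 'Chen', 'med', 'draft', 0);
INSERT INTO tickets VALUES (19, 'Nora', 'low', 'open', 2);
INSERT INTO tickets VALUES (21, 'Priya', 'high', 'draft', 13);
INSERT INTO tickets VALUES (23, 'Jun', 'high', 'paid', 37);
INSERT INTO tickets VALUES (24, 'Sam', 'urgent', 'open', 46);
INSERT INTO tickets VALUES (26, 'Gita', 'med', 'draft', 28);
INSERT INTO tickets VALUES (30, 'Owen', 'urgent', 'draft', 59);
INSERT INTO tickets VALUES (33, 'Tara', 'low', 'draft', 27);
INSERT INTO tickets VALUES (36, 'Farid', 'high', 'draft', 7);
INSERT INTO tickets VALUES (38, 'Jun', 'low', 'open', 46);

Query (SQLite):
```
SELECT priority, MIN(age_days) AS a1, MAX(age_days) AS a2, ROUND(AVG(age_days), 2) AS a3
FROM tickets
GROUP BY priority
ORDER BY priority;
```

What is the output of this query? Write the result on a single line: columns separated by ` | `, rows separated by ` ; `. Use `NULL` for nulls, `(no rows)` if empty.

Group tickets by priority.
Per group compute: MIN(age_days), MAX(age_days), ROUND(AVG(age_days), 2).
  high: ids {12, 21, 23, 36} → MIN(age_days)=7, MAX(age_days)=38, ROUND(AVG(age_days), 2)=23.75
  low: ids {19, 33, 38} → MIN(age_days)=2, MAX(age_days)=46, ROUND(AVG(age_days), 2)=25
  med: ids {13, 17, 26} → MIN(age_days)=0, MAX(age_days)=48, ROUND(AVG(age_days), 2)=25.33
  urgent: ids {11, 24, 30} → MIN(age_days)=21, MAX(age_days)=59, ROUND(AVG(age_days), 2)=42

high | 7 | 38 | 23.75 ; low | 2 | 46 | 25 ; med | 0 | 48 | 25.33 ; urgent | 21 | 59 | 42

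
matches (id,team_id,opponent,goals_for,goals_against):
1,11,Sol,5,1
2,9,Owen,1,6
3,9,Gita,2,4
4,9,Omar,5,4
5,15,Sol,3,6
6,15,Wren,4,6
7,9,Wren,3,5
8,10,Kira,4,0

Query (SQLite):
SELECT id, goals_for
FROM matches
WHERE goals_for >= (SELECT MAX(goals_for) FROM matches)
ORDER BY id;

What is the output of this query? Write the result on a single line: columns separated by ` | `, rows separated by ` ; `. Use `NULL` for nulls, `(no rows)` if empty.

Scalar subquery: MAX(goals_for) over all matches rows = 5.
Keep rows where goals_for >= that value.

1 | 5 ; 4 | 5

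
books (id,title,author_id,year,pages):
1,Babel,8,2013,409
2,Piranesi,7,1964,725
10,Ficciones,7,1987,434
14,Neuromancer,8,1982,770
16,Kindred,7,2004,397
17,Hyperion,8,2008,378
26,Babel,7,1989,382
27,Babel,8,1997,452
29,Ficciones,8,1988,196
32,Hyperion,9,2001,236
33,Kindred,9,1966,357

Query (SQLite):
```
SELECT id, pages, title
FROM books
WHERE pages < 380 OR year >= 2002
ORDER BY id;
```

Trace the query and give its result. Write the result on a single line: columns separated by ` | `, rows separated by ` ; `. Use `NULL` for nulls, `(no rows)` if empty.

1 | 409 | Babel ; 16 | 397 | Kindred ; 17 | 378 | Hyperion ; 29 | 196 | Ficciones ; 32 | 236 | Hyperion ; 33 | 357 | Kindred

pages < 380: ids {17, 29, 32, 33}
year >= 2002: ids {1, 16, 17}
Combine with OR.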